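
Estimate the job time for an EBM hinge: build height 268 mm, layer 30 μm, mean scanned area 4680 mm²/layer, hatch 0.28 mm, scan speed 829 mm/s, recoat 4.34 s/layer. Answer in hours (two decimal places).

60.81 hours

Layer count = ceil(268 / 0.03) = 8934.
Hatch length per layer = 4680 / 0.28 = 16714.3 mm.
Beam time per layer = 16714.3 / 829 = 20.162 s.
Time per layer = 20.162 + 4.34, so 24.502 s.
Build time = 8934 × 24.502 = 218900.868 s = 60.81 hours.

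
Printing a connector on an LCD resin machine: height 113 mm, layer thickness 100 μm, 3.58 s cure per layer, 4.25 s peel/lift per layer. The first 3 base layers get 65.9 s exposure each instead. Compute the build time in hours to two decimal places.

Layer count = ceil(113 / 0.1) = 1130.
Bottom layers = 3 × (65.9 + 4.25) = 210.45 s.
Regular layers: 1127 × (3.58 + 4.25) → 8824.41 s.
Sum: 210.45 + 8824.41 = 9034.86 s → 2.51 hours.

2.51 hours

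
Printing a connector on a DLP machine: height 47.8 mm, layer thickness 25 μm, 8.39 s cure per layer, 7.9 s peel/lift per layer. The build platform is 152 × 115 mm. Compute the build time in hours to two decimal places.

8.65 hours

Number of layers: 47.8 / 0.025 → 1912 (rounded up).
Each layer takes = 8.39 + 7.9 = 16.29 s.
Total = 1912 × 16.29 = 31146.48 s = 8.65 hours.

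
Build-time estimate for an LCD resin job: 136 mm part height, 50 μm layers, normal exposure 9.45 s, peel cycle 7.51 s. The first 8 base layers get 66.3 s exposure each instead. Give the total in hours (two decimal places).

12.94 hours

Number of layers: 136 / 0.05 → 2720 (rounded up).
Burn-in layers = 8 × (66.3 + 7.51) = 590.48 s.
Remaining layers = 2712 × (9.45 + 7.51) = 45995.52 s.
Total = 590.48 + 45995.52 = 46586 s = 12.94 hours.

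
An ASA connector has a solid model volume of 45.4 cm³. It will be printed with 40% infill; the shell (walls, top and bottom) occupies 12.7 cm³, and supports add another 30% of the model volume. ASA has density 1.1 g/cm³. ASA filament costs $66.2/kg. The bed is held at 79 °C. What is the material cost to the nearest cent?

Volume inside the shell = 45.4 − 12.7, so 32.7 cm³.
Infill volume = 0.40 × 32.7, so 13.08 cm³.
Support = 0.30 × 45.4 = 13.62 cm³.
Deposited volume: 12.7 + 13.08 + 13.62 → 39.4 cm³.
Mass = 39.4 × 1.1 = 43.34 g.
Cost = 43.34 g / 1000 × $66.2/kg = $2.87.

$2.87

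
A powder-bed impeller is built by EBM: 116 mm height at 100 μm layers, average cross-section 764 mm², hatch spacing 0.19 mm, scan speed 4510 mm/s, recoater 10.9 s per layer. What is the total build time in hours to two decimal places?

Number of layers: 116 / 0.1 → 1160 (rounded up).
Per-layer scan distance = 764 / 0.19 = 4021.1 mm.
Beam time per layer = 4021.1 / 4510, so 0.8916 s.
Time per layer = 0.8916 + 10.9 = 11.7916 s.
Build time = 1160 × 11.7916 = 13678.256 s = 3.80 hours.

3.80 hours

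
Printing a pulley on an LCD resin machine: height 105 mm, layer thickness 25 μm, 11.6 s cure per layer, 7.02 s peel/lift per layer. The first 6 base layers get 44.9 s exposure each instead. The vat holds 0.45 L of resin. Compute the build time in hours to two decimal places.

21.78 hours

Layers = ⌈105/0.025⌉ = 4200.
Burn-in layers = 6 × (44.9 + 7.02), so 311.52 s.
Normal layers = 4194 × (11.6 + 7.02), so 78092.28 s.
Total = 311.52 + 78092.28 = 78403.8 s = 21.78 hours.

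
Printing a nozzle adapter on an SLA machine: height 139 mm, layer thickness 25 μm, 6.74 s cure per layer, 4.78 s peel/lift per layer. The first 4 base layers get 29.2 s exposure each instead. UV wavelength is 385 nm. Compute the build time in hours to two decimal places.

Number of layers: 139 / 0.025 → 5560 (rounded up).
Base layers = 4 × (29.2 + 4.78) = 135.92 s.
Remaining layers = 5556 × (6.74 + 4.78), so 64005.12 s.
Total = 135.92 + 64005.12 = 64141.04 s = 17.82 hours.

17.82 hours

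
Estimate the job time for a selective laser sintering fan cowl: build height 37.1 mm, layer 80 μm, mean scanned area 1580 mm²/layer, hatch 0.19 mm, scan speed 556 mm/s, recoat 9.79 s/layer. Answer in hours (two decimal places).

Layer count = ceil(37.1 / 0.08) = 464.
Scan path per layer = 1580 / 0.19, so 8315.8 mm.
Per-layer scan time = 8315.8 / 556, so 14.9565 s.
Layer cycle = 14.9565 + 9.79, so 24.7465 s.
Build time = 464 × 24.7465 = 11482.376 s = 3.19 hours.

3.19 hours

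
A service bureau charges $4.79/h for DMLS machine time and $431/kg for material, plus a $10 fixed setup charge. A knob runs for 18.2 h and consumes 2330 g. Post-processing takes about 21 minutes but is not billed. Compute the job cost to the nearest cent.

Time charge = 4.79 × 18.2, so $87.178.
Material charge = 431 × 2330/1000 = $1004.23.
Total = 87.178 + 1004.23 + 10 = 1101.408 ≈ $1101.41.

$1101.41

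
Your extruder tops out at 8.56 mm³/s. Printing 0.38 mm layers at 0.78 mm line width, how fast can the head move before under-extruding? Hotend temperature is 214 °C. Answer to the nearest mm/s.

29 mm/s

Extrusion cross-section = 0.38 × 0.78 = 0.2964 mm².
v_max = Q/A = 8.56/0.2964 = 28.88 mm/s → 29 mm/s.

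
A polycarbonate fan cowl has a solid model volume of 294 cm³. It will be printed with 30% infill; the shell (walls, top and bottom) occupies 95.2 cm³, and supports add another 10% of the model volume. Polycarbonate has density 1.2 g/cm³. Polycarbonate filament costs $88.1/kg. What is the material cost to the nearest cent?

$19.48

Volume inside the shell = 294 − 95.2 = 198.8 cm³.
Deposited infill = 0.30 × 198.8, so 59.64 cm³.
Support = 0.10 × 294, so 29.4 cm³.
Total printed volume = 95.2 + 59.64 + 29.4, so 184.24 cm³.
Mass: 184.24 × 1.2 → 221.088 g.
Cost = 221.088 g / 1000 × $88.1/kg = $19.48.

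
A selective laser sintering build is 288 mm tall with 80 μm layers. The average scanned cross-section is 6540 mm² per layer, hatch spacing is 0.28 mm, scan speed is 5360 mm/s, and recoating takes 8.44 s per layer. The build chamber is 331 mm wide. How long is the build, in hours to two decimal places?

12.80 hours

Layer count = ceil(288 / 0.08) = 3600.
Per-layer scan distance = 6540 / 0.28 = 23357.1 mm.
Laser time per layer: 23357.1 / 5360 → 4.3577 s.
Layer cycle = 4.3577 + 8.44, so 12.7977 s.
Total: 3600 × 12.7977 s = 46071.72 s → 12.80 hours.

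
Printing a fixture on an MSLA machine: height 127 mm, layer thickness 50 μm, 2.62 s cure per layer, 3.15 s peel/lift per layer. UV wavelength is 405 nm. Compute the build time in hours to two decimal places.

4.07 hours

Number of layers: 127 / 0.05 → 2540 (rounded up).
Each layer takes: 2.62 + 3.15 → 5.77 s.
Build time: 2540 × 5.77 s = 14655.8 s, i.e. 4.07 hours.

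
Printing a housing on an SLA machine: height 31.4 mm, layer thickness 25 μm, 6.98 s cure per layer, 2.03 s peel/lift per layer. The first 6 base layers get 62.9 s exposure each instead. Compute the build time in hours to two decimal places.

Number of layers: 31.4 / 0.025 → 1256 (rounded up).
Bottom layers: 6 × (62.9 + 2.03) → 389.58 s.
Normal layers = 1250 × (6.98 + 2.03) = 11262.5 s.
Total = 389.58 + 11262.5 = 11652.08 s = 3.24 hours.

3.24 hours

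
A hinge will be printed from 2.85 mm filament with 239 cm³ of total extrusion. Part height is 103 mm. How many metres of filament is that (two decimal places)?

A = π r² = π × 1.425² = 6.3794 mm².
L = 239000 mm³ / 6.3794 mm² = 37464.34 mm, i.e. 37.46 m.

37.46 m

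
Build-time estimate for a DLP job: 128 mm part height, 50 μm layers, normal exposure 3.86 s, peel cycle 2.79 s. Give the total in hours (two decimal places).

Layer count = ceil(128 / 0.05) = 2560.
Per-layer time: 3.86 + 2.79 → 6.65 s.
Build time: 2560 × 6.65 s = 17024 s, i.e. 4.73 hours.

4.73 hours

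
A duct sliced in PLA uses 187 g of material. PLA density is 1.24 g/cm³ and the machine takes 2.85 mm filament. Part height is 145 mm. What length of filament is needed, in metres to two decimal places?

23.64 m

Volume = 187 g / 1.24 g·cm⁻³ = 150.8065 cm³ = 150806.5 mm³.
Filament cross-section = π × (2.85/2)² = 6.3794 mm².
L = V/A = 150806.5/6.3794 = 23639.61 mm → 23.64 m.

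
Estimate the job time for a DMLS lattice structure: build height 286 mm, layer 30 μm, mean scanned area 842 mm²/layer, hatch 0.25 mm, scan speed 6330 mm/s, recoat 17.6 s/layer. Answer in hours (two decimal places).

48.02 hours

Number of layers: 286 / 0.03 → 9534 (rounded up).
Per-layer scan distance: 842 / 0.25 → 3368 mm.
Scan time per layer = 3368 / 6330, so 0.5321 s.
Time per layer = 0.5321 + 17.6, so 18.1321 s.
Build time = 9534 × 18.1321 = 172871.4414 s = 48.02 hours.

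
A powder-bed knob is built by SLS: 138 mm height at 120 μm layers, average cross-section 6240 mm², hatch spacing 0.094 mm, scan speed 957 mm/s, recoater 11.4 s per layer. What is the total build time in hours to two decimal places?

25.80 hours

Layers = ⌈138/0.12⌉ = 1150.
Scan path per layer = 6240 / 0.094 = 66383 mm.
Per-layer scan time = 66383 / 957, so 69.3657 s.
Per-layer time: 69.3657 + 11.4 → 80.7657 s.
Total: 1150 × 80.7657 s = 92880.555 s → 25.80 hours.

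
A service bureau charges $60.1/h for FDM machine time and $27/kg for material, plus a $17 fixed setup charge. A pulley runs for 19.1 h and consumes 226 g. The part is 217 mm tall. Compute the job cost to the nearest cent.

Machine cost = 60.1 × 19.1, so $1147.91.
Feedstock cost = 27 × 226/1000, so $6.102.
Adding setup: 1147.91 + 6.102 + 17 → 1171.012 ≈ $1171.01.

$1171.01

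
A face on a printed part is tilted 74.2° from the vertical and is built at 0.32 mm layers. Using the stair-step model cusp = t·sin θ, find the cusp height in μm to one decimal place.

h_c = t·sin θ = 0.32 × 0.9622 = 0.307904 mm (307.9 μm).

307.9 μm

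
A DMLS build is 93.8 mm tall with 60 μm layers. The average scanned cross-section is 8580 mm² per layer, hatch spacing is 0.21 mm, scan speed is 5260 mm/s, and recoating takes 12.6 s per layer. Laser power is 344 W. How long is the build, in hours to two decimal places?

8.85 hours

Number of layers: 93.8 / 0.06 → 1564 (rounded up).
Scan path per layer: 8580 / 0.21 → 40857.1 mm.
Per-layer scan time: 40857.1 / 5260 → 7.7675 s.
Per-layer time = 7.7675 + 12.6, so 20.3675 s.
Build time = 1564 × 20.3675 = 31854.77 s = 8.85 hours.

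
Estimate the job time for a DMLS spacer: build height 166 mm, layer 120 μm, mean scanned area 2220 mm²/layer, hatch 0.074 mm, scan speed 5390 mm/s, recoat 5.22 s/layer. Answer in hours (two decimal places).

Layer count = ceil(166 / 0.12) = 1384.
Hatch length per layer: 2220 / 0.074 → 30000 mm.
Per-layer scan time = 30000 / 5390, so 5.5659 s.
Time per layer: 5.5659 + 5.22 → 10.7859 s.
1384 layers × 10.7859 s/layer = 14927.6856 s, i.e. 4.15 hours.

4.15 hours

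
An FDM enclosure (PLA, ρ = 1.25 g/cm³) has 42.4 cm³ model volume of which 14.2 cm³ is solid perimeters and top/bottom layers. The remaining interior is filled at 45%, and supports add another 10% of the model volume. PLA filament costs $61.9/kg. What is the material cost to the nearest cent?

Infill region = 42.4 − 14.2, so 28.2 cm³.
Deposited infill = 0.45 × 28.2, so 12.69 cm³.
Support: 0.10 × 42.4 → 4.24 cm³.
Total extruded = 14.2 + 12.69 + 4.24 = 31.13 cm³.
Mass: 31.13 × 1.25 → 38.9125 g.
Cost = 38.9125 g / 1000 × $61.9/kg = $2.41.

$2.41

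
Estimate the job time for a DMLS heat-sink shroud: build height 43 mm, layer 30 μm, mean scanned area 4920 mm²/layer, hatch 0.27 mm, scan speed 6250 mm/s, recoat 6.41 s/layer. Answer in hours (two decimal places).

Layers = ⌈43/0.03⌉ = 1434.
Hatch length per layer = 4920 / 0.27, so 18222.2 mm.
Scan time per layer = 18222.2 / 6250 = 2.9156 s.
Time per layer = 2.9156 + 6.41 = 9.3256 s.
Total: 1434 × 9.3256 s = 13372.9104 s → 3.71 hours.

3.71 hours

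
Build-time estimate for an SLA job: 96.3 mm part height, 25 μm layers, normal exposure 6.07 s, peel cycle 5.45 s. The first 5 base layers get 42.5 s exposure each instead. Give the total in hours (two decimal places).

12.38 hours

Number of layers: 96.3 / 0.025 → 3852 (rounded up).
Bottom layers = 5 × (42.5 + 5.45) = 239.75 s.
Remaining layers = 3847 × (6.07 + 5.45) = 44317.44 s.
Total = 239.75 + 44317.44 = 44557.19 s = 12.38 hours.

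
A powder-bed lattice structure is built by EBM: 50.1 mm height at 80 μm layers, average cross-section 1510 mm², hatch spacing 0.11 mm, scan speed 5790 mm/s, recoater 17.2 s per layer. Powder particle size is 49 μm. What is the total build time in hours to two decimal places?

Layer count = ceil(50.1 / 0.08) = 627.
Per-layer scan distance: 1510 / 0.11 → 13727.3 mm.
Per-layer scan time: 13727.3 / 5790 → 2.3709 s.
Time per layer = 2.3709 + 17.2 = 19.5709 s.
627 layers × 19.5709 s/layer = 12270.9543 s, i.e. 3.41 hours.

3.41 hours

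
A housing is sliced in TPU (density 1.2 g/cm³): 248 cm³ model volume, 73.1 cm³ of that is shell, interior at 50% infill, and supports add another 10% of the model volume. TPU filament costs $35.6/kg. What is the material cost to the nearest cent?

Interior volume: 248 − 73.1 → 174.9 cm³.
Deposited infill = 0.50 × 174.9, so 87.45 cm³.
Support = 0.10 × 248 = 24.8 cm³.
Total printed volume = 73.1 + 87.45 + 24.8 = 185.35 cm³.
Mass: 185.35 × 1.2 → 222.42 g.
At $35.6/kg: 222.42/1000 × 35.6 = $7.92.

$7.92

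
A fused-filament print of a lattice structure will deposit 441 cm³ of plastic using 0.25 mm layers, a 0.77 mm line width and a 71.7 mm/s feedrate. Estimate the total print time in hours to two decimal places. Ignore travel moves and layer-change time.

Extrusion cross-section: 0.25 × 0.77 → 0.1925 mm².
Total extruded path = 441000/0.1925 = 2290909.1 mm.
Time extruding: 2290909.1 / 71.7 → 31951.3 s.
That's 31951.3 s → 8.88 hours.

8.88 hours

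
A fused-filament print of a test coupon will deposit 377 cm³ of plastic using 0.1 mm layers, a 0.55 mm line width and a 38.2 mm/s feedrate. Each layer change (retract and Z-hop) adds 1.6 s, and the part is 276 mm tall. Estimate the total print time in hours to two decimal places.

Line area: 0.1 × 0.55 → 0.055 mm².
Toolpath length = 377 cm³ / 0.055 mm² = 377000 / 0.055 = 6854545.5 mm.
Print-move time = 6854545.5 / 38.2 = 179438.4 s.
Layer count = ceil(276 / 0.1) = 2760.
Non-print overhead: 2760 × 1.6 → 4416 s.
Total = 179438.4 + 4416 = 183854.4 s = 51.07 hours.

51.07 hours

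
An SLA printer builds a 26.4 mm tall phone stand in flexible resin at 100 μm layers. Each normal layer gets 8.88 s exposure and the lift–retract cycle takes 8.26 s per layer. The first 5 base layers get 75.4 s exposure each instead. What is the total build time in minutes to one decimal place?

81.0 minutes

Layer count = ceil(26.4 / 0.1) = 264.
Bottom layers: 5 × (75.4 + 8.26) → 418.3 s.
Remaining layers = 259 × (8.88 + 8.26), so 4439.26 s.
Total = 418.3 + 4439.26 = 4857.56 s = 81.0 minutes.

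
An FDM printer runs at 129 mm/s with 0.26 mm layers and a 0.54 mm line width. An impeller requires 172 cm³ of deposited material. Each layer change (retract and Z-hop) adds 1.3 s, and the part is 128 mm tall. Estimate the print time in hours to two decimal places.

Bead cross-section: 0.26 × 0.54 → 0.1404 mm².
Total extruded path = 172000/0.1404 = 1225071.2 mm.
Print-move time = 1225071.2 / 129, so 9496.7 s.
Layer count = ceil(128 / 0.26) = 493.
Layer-change overhead: 493 × 1.3 → 640.9 s.
Altogether 9496.7 + 640.9 = 10137.6 s, i.e. 2.82 hours.

2.82 hours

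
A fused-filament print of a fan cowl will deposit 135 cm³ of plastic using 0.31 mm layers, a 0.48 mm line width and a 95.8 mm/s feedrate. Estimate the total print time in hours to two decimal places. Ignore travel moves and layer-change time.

Line area = 0.31 × 0.48 = 0.1488 mm².
Toolpath length = 135 cm³ / 0.1488 mm² = 135000 / 0.1488 = 907258.1 mm.
Time extruding = 907258.1 / 95.8 = 9470.3 s.
9470.3 s = 2.63 hours.

2.63 hours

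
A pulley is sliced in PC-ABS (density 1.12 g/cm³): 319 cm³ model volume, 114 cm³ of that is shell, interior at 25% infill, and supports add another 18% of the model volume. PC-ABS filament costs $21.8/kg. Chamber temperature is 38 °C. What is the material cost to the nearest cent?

Volume inside the shell = 319 − 114, so 205 cm³.
Infill deposited: 0.25 × 205 → 51.25 cm³.
Support = 0.18 × 319 = 57.42 cm³.
Total printed volume: 114 + 51.25 + 57.42 → 222.67 cm³.
Mass = 222.67 × 1.12 = 249.3904 g.
At $21.8/kg: 249.3904/1000 × 21.8 = $5.44.

$5.44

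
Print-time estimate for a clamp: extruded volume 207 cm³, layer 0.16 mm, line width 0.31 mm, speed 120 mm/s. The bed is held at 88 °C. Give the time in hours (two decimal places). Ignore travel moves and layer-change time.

9.66 hours

Bead cross-section = 0.16 × 0.31 = 0.0496 mm².
Toolpath length = 207 cm³ / 0.0496 mm² = 207000 / 0.0496 = 4173387.1 mm.
Print-move time: 4173387.1 / 120 → 34778.2 s.
That's 34778.2 s → 9.66 hours.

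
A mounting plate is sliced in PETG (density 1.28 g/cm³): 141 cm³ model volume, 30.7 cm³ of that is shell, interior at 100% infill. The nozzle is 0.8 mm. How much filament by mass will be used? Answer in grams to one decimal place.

180.5 g

Interior volume: 141 − 30.7 → 110.3 cm³.
Infill volume = 1.00 × 110.3, so 110.3 cm³.
Total extruded = 30.7 + 110.3, so 141 cm³.
Mass = 141 × 1.28 = 180.48 g.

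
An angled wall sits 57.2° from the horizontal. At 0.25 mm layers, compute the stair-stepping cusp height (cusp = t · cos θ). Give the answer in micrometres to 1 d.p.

135.4 μm

h_c = t·cos θ = 0.25 × 0.5417 = 0.135425 mm (135.4 μm).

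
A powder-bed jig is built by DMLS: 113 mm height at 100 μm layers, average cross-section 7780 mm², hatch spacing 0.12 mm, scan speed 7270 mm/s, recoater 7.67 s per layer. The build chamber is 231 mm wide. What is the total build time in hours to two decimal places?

5.21 hours

Layer count = ceil(113 / 0.1) = 1130.
Scan path per layer: 7780 / 0.12 → 64833.3 mm.
Per-layer scan time = 64833.3 / 7270, so 8.9179 s.
Time per layer = 8.9179 + 7.67, so 16.5879 s.
1130 layers × 16.5879 s/layer = 18744.327 s, i.e. 5.21 hours.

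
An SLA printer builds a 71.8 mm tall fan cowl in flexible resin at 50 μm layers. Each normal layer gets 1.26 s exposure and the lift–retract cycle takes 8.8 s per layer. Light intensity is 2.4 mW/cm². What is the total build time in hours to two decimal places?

4.01 hours

Number of layers: 71.8 / 0.05 → 1436 (rounded up).
Per-layer time: 1.26 + 8.8 → 10.06 s.
Total = 1436 × 10.06 = 14446.16 s = 4.01 hours.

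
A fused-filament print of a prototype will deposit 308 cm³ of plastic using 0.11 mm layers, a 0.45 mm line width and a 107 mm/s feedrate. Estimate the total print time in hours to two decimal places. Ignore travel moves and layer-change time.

Line area: 0.11 × 0.45 → 0.0495 mm².
Toolpath length = 308 cm³ / 0.0495 mm² = 308000 / 0.0495 = 6222222.2 mm.
Print-move time: 6222222.2 / 107 → 58151.6 s.
Converting: 58151.6 s = 16.15 hours.

16.15 hours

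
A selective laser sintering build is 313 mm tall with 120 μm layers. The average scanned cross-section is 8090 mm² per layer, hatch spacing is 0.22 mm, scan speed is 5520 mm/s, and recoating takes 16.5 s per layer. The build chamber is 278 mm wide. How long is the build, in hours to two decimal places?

Layers = ⌈313/0.12⌉ = 2609.
Hatch length per layer: 8090 / 0.22 → 36772.7 mm.
Per-layer scan time = 36772.7 / 5520 = 6.6617 s.
Time per layer = 6.6617 + 16.5, so 23.1617 s.
Total: 2609 × 23.1617 s = 60428.8753 s → 16.79 hours.

16.79 hours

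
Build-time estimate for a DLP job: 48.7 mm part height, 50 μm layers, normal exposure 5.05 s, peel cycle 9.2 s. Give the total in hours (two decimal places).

3.86 hours

Layers = ⌈48.7/0.05⌉ = 974.
Cycle time = 5.05 + 9.2, so 14.25 s.
Total = 974 × 14.25 = 13879.5 s = 3.86 hours.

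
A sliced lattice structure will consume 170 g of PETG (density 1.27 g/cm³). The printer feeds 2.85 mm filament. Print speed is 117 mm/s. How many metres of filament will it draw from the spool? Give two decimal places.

20.98 m

Volume = 170 g / 1.27 g·cm⁻³ = 133.8583 cm³ = 133858.3 mm³.
A = π r² = π × 1.425² = 6.3794 mm².
Length = 133858.3 / 6.3794 = 20982.9 mm = 20.98 m.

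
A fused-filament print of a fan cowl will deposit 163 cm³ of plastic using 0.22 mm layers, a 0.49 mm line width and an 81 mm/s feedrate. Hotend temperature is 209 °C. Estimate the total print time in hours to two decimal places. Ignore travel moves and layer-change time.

Line area = 0.22 × 0.49, so 0.1078 mm².
Toolpath length = 163 cm³ / 0.1078 mm² = 163000 / 0.1078 = 1512059.4 mm.
Print-move time: 1512059.4 / 81 → 18667.4 s.
That's 18667.4 s → 5.19 hours.

5.19 hours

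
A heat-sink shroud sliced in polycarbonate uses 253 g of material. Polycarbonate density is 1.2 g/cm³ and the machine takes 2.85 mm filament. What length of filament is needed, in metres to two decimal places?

33.05 m

Volume = 253 g / 1.2 g·cm⁻³ = 210.8333 cm³ = 210833.3 mm³.
Cross-section of 2.85 mm filament: π·(2.85/2)² = 6.3794 mm².
L = V/A = 210833.3/6.3794 = 33049.08 mm → 33.05 m.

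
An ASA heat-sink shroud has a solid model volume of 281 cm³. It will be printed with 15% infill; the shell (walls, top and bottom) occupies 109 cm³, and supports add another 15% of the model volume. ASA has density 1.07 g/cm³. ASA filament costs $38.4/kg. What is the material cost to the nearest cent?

Volume inside the shell: 281 − 109 → 172 cm³.
Deposited infill = 0.15 × 172 = 25.8 cm³.
Support: 0.15 × 281 → 42.15 cm³.
Total extruded = 109 + 25.8 + 42.15 = 176.95 cm³.
Mass: 176.95 × 1.07 → 189.3365 g.
Cost = 189.3365 g / 1000 × $38.4/kg = $7.27.

$7.27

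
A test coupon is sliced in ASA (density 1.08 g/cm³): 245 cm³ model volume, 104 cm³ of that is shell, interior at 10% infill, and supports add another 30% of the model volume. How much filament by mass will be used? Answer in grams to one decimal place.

206.9 g

Infill region = 245 − 104, so 141 cm³.
Deposited infill = 0.10 × 141 = 14.1 cm³.
Support = 0.30 × 245, so 73.5 cm³.
Total printed volume: 104 + 14.1 + 73.5 → 191.6 cm³.
Mass = 191.6 × 1.08 = 206.928 g.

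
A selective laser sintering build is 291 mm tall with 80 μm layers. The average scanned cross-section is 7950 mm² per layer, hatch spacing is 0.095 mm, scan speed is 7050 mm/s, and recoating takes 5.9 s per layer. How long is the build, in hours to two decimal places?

17.96 hours

Layer count = ceil(291 / 0.08) = 3638.
Hatch length per layer: 7950 / 0.095 → 83684.2 mm.
Laser time per layer: 83684.2 / 7050 → 11.8701 s.
Layer cycle: 11.8701 + 5.9 → 17.7701 s.
3638 layers × 17.7701 s/layer = 64647.6238 s, i.e. 17.96 hours.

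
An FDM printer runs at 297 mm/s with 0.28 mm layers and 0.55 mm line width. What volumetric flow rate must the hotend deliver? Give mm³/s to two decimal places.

Extrusion cross-section = 0.28 × 0.55, so 0.154 mm².
Q = v·A = 297 × 0.154 = 45.74 mm³/s.

45.74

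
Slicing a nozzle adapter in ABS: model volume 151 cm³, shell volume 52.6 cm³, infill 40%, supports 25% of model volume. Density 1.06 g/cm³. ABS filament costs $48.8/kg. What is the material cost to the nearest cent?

$6.71

Interior volume = 151 − 52.6, so 98.4 cm³.
Infill deposited = 0.40 × 98.4 = 39.36 cm³.
Support = 0.25 × 151, so 37.75 cm³.
Total printed volume = 52.6 + 39.36 + 37.75, so 129.71 cm³.
Mass: 129.71 × 1.06 → 137.4926 g.
Cost = 137.4926 g / 1000 × $48.8/kg = $6.71.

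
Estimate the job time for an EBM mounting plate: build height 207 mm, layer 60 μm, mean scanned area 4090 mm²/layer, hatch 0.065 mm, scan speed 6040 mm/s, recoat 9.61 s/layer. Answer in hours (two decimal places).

Number of layers: 207 / 0.06 → 3450 (rounded up).
Per-layer scan distance = 4090 / 0.065 = 62923.1 mm.
Per-layer scan time = 62923.1 / 6040 = 10.4177 s.
Per-layer time: 10.4177 + 9.61 → 20.0277 s.
3450 layers × 20.0277 s/layer = 69095.565 s, i.e. 19.19 hours.

19.19 hours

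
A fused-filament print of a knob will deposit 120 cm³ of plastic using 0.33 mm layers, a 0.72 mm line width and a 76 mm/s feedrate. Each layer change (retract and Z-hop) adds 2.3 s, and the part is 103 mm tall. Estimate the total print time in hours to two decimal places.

Line area = 0.33 × 0.72 = 0.2376 mm².
Total extruded path = 120000/0.2376 = 505050.5 mm.
Extrusion time = 505050.5 / 76, so 6645.4 s.
Layer count = ceil(103 / 0.33) = 313.
Non-print overhead: 313 × 2.3 → 719.9 s.
Altogether 6645.4 + 719.9 = 7365.3 s, i.e. 2.05 hours.

2.05 hours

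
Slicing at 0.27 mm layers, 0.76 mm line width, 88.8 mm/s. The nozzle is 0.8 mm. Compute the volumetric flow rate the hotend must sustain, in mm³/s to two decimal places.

A = 0.27 × 0.76 = 0.2052 mm².
Q = v·A = 88.8 × 0.2052 = 18.22 mm³/s.

18.22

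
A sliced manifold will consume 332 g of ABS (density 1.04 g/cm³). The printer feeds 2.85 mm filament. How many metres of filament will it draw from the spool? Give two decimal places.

Volume = 332 g / 1.04 g·cm⁻³ = 319.2308 cm³ = 319230.8 mm³.
A = π r² = π × 1.425² = 6.3794 mm².
Length = 319230.8 / 6.3794 = 50040.88 mm = 50.04 m.

50.04 m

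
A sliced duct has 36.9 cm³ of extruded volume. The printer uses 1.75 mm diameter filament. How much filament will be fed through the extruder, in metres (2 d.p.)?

A = π r² = π × 0.875² = 2.4053 mm².
L = 36900 mm³ / 2.4053 mm² = 15341.12 mm, i.e. 15.34 m.

15.34 m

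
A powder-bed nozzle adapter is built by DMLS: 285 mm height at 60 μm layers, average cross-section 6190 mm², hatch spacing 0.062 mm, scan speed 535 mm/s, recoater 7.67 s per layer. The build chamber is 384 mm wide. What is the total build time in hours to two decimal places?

Layers = ⌈285/0.06⌉ = 4750.
Per-layer scan distance: 6190 / 0.062 → 99838.7 mm.
Scan time per layer = 99838.7 / 535, so 186.6144 s.
Layer cycle = 186.6144 + 7.67, so 194.2844 s.
4750 layers × 194.2844 s/layer = 922850.9 s, i.e. 256.35 hours.

256.35 hours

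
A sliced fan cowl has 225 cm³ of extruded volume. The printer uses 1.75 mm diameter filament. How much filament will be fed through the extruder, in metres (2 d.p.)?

93.54 m

A = π r² = π × 0.875² = 2.4053 mm².
L = 225000 mm³ / 2.4053 mm² = 93543.42 mm, i.e. 93.54 m.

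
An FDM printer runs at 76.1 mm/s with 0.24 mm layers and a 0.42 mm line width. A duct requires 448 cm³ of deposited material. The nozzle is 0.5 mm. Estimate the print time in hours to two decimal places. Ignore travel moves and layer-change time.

Extrusion cross-section = 0.24 × 0.42 = 0.1008 mm².
Total extruded path = 448000/0.1008 = 4444444.4 mm.
Print-move time = 4444444.4 / 76.1, so 58402.7 s.
That's 58402.7 s → 16.22 hours.

16.22 hours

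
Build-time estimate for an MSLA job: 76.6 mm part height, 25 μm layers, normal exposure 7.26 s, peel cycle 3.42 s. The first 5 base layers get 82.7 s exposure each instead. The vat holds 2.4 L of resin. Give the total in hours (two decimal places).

Layer count = ceil(76.6 / 0.025) = 3064.
Bottom layers: 5 × (82.7 + 3.42) → 430.6 s.
Remaining layers = 3059 × (7.26 + 3.42), so 32670.12 s.
Sum: 430.6 + 32670.12 = 33100.72 s → 9.19 hours.

9.19 hours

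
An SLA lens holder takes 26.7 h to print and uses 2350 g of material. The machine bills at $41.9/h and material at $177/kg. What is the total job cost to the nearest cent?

$1534.68

Machine-time cost = 41.9 × 26.7, so $1118.73.
Feedstock cost: 177 × 2350/1000 → $415.95.
Job cost: 1118.73 + 415.95 = $1534.68.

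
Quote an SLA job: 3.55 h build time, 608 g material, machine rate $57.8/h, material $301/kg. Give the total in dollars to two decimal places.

Machine cost = 57.8 × 3.55, so $205.19.
Material cost = 301 × 608/1000 = $183.008.
Total = 205.19 + 183.008 = 388.198 ≈ $388.20.

$388.20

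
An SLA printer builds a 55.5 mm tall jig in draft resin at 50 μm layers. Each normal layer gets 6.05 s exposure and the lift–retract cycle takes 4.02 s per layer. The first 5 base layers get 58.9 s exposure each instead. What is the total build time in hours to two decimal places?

3.18 hours

Layer count = ceil(55.5 / 0.05) = 1110.
Base layers = 5 × (58.9 + 4.02), so 314.6 s.
Remaining layers: 1105 × (6.05 + 4.02) → 11127.35 s.
Total = 314.6 + 11127.35 = 11441.95 s = 3.18 hours.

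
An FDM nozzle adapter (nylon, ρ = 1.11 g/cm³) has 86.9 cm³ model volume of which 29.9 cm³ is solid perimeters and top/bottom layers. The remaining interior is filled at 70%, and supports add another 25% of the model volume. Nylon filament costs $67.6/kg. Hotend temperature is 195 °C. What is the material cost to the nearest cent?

Volume inside the shell: 86.9 − 29.9 → 57 cm³.
Infill volume = 0.70 × 57 = 39.9 cm³.
Support: 0.25 × 86.9 → 21.725 cm³.
Deposited volume = 29.9 + 39.9 + 21.725, so 91.525 cm³.
Mass: 91.525 × 1.11 → 101.59275 g.
Cost = 101.59275 g / 1000 × $67.6/kg = $6.87.

$6.87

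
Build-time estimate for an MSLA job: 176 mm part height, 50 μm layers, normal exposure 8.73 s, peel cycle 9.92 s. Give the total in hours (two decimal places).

Layer count = ceil(176 / 0.05) = 3520.
Each layer takes = 8.73 + 9.92, so 18.65 s.
Total = 3520 × 18.65 = 65648 s = 18.24 hours.

18.24 hours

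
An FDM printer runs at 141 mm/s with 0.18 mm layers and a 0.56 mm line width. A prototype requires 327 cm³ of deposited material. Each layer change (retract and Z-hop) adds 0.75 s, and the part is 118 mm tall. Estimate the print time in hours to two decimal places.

Bead cross-section = 0.18 × 0.56 = 0.1008 mm².
Toolpath length = 327 cm³ / 0.1008 mm² = 327000 / 0.1008 = 3244047.6 mm.
Print-move time = 3244047.6 / 141 = 23007.4 s.
Layers = ⌈118/0.18⌉ = 656.
Z-hop total: 656 × 0.75 → 492 s.
Total = 23007.4 + 492 = 23499.4 s = 6.53 hours.

6.53 hours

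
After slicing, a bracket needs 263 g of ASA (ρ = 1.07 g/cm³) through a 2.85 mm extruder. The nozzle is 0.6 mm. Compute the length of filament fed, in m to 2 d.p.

Extruded volume: 263/1.07 = 245.7944 cm³ (245794.4 mm³).
A = π r² = π × 1.425² = 6.3794 mm².
Length = 245794.4 / 6.3794 = 38529.39 mm = 38.53 m.

38.53 m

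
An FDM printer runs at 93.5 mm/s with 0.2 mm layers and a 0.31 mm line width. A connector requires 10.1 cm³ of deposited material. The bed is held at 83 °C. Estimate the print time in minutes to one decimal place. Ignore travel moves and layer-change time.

29.0 minutes

Extrusion cross-section: 0.2 × 0.31 → 0.062 mm².
Path length: 10100 mm³ / 0.062 mm² → 162903.2 mm.
Time extruding = 162903.2 / 93.5, so 1742.3 s.
In the requested units: 1742.3 s = 29.0 minutes.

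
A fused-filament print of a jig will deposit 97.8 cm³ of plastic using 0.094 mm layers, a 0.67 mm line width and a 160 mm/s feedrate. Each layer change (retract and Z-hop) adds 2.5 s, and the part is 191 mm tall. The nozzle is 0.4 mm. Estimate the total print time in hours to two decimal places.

4.11 hours

Line area = 0.094 × 0.67 = 0.06298 mm².
Total extruded path = 97800/0.06298 = 1552873.9 mm.
Extrusion time: 1552873.9 / 160 → 9705.5 s.
Number of layers: 191 / 0.094 → 2032 (rounded up).
Z-hop total = 2032 × 2.5 = 5080 s.
Total = 9705.5 + 5080 = 14785.5 s = 4.11 hours.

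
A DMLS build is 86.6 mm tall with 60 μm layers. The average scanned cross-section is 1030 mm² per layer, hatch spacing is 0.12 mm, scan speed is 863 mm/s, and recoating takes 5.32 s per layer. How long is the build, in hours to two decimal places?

6.12 hours

Layer count = ceil(86.6 / 0.06) = 1444.
Hatch length per layer = 1030 / 0.12, so 8583.3 mm.
Scan time per layer = 8583.3 / 863, so 9.9459 s.
Per-layer time = 9.9459 + 5.32, so 15.2659 s.
1444 layers × 15.2659 s/layer = 22043.9596 s, i.e. 6.12 hours.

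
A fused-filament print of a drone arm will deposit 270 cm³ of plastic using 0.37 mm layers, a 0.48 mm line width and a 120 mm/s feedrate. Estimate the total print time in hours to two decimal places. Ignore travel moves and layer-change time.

3.52 hours

Extrusion cross-section: 0.37 × 0.48 → 0.1776 mm².
Path length: 270000 mm³ / 0.1776 mm² → 1520270.3 mm.
Time extruding = 1520270.3 / 120, so 12668.9 s.
That's 12668.9 s → 3.52 hours.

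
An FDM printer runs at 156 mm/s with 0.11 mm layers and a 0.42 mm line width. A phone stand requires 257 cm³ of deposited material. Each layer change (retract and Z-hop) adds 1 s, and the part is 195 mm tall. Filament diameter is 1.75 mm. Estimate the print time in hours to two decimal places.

Line area = 0.11 × 0.42, so 0.0462 mm².
Path length: 257000 mm³ / 0.0462 mm² → 5562770.6 mm.
Extrusion time: 5562770.6 / 156 → 35658.8 s.
Number of layers: 195 / 0.11 → 1773 (rounded up).
Layer-change overhead = 1773 × 1 = 1773 s.
Total = 35658.8 + 1773 = 37431.8 s = 10.40 hours.

10.40 hours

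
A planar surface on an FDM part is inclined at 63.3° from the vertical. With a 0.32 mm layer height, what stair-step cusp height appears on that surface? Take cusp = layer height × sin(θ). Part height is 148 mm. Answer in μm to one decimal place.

h_c = t·sin θ = 0.32 × 0.8934 = 0.285888 mm (285.9 μm).

285.9 μm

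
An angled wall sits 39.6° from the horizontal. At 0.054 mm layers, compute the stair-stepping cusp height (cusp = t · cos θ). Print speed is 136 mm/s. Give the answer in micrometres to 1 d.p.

cos(39.6°) = 0.7705, so cusp = 0.054 × 0.7705 = 0.041607 mm → 41.6 μm.

41.6 μm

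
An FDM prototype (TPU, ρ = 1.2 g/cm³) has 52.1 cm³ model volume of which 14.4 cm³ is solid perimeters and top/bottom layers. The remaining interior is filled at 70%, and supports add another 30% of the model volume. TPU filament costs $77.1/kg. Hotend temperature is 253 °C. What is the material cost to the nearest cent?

Volume inside the shell = 52.1 − 14.4 = 37.7 cm³.
Infill volume = 0.70 × 37.7, so 26.39 cm³.
Support = 0.30 × 52.1, so 15.63 cm³.
Deposited volume = 14.4 + 26.39 + 15.63 = 56.42 cm³.
Mass: 56.42 × 1.2 → 67.704 g.
Cost = 67.704 g / 1000 × $77.1/kg = $5.22.

$5.22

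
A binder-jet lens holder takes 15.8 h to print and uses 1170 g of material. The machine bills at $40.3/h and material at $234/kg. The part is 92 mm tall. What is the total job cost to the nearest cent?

Machine-time cost = 40.3 × 15.8, so $636.74.
Material cost: 234 × 1170/1000 → $273.78.
Job cost: 636.74 + 273.78 = $910.52.

$910.52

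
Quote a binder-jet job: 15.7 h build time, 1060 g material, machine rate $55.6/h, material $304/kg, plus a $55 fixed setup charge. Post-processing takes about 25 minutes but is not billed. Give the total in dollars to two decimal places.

Machine cost = 55.6 × 15.7, so $872.92.
Material cost: 304 × 1060/1000 → $322.24.
Adding setup: 872.92 + 322.24 + 55 → $1250.16.

$1250.16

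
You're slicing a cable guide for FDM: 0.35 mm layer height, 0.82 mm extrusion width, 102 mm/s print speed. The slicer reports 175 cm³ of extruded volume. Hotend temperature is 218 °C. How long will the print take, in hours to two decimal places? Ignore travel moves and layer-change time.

Extrusion cross-section = 0.35 × 0.82 = 0.287 mm².
Path length: 175000 mm³ / 0.287 mm² → 609756.1 mm.
Print-move time: 609756.1 / 102 → 5978 s.
5978 s = 1.66 hours.

1.66 hours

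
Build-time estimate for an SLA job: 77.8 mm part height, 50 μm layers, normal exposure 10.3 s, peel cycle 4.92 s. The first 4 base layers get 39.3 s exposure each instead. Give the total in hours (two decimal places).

Layer count = ceil(77.8 / 0.05) = 1556.
Base layers = 4 × (39.3 + 4.92), so 176.88 s.
Normal layers = 1552 × (10.3 + 4.92), so 23621.44 s.
Sum: 176.88 + 23621.44 = 23798.32 s → 6.61 hours.

6.61 hours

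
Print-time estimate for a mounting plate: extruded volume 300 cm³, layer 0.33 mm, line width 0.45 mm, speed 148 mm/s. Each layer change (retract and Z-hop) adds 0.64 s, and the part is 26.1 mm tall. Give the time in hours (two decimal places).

Line area = 0.33 × 0.45, so 0.1485 mm².
Total extruded path = 300000/0.1485 = 2020202 mm.
Print-move time = 2020202 / 148, so 13650 s.
Number of layers: 26.1 / 0.33 → 80 (rounded up).
Z-hop total = 80 × 0.64, so 51.2 s.
Altogether 13650 + 51.2 = 13701.2 s, i.e. 3.81 hours.

3.81 hours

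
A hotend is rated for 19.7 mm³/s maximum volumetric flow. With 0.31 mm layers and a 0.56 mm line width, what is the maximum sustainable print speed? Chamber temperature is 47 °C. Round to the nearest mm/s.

113 mm/s

Bead cross-section: 0.31 × 0.56 → 0.1736 mm².
Max speed = 19.7 / 0.1736 = 113.48 ≈ 113 mm/s.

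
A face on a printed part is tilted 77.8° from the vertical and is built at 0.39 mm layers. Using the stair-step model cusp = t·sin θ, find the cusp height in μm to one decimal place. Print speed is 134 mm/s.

381.2 μm

h_c = t·sin θ = 0.39 × 0.9774 = 0.381186 mm (381.2 μm).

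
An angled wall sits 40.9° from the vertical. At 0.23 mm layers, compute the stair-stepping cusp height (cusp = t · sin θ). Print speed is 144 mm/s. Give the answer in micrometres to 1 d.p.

150.6 μm

sin(40.9°) = 0.6547, so cusp = 0.23 × 0.6547 = 0.150581 mm → 150.6 μm.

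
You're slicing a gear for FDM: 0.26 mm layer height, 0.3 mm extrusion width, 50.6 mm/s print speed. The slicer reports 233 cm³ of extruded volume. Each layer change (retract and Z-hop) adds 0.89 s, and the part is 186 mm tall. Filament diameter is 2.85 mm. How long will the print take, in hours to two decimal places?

Extrusion cross-section: 0.26 × 0.3 → 0.078 mm².
Toolpath length = 233 cm³ / 0.078 mm² = 233000 / 0.078 = 2987179.5 mm.
Time extruding: 2987179.5 / 50.6 → 59035.2 s.
Number of layers: 186 / 0.26 → 716 (rounded up).
Non-print overhead = 716 × 0.89 = 637.24 s.
Altogether 59035.2 + 637.24 = 59672.44 s, i.e. 16.58 hours.

16.58 hours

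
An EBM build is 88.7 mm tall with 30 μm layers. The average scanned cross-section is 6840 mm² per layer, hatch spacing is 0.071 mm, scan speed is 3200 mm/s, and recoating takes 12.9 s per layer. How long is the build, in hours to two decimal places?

Number of layers: 88.7 / 0.03 → 2957 (rounded up).
Per-layer scan distance = 6840 / 0.071, so 96338 mm.
Scan time per layer: 96338 / 3200 → 30.1056 s.
Layer cycle = 30.1056 + 12.9 = 43.0056 s.
2957 layers × 43.0056 s/layer = 127167.5592 s, i.e. 35.32 hours.

35.32 hours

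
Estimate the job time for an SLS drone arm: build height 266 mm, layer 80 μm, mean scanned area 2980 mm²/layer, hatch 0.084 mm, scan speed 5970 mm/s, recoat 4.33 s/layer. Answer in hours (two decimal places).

9.49 hours

Layers = ⌈266/0.08⌉ = 3325.
Hatch length per layer = 2980 / 0.084 = 35476.2 mm.
Laser time per layer = 35476.2 / 5970 = 5.9424 s.
Layer cycle = 5.9424 + 4.33, so 10.2724 s.
Total: 3325 × 10.2724 s = 34155.73 s → 9.49 hours.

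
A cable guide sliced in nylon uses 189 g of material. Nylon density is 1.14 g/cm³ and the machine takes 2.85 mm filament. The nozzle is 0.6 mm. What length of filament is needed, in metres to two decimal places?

25.99 m

Extruded volume: 189/1.14 = 165.7895 cm³ (165789.5 mm³).
Filament cross-section = π × (2.85/2)² = 6.3794 mm².
L = V/A = 165789.5/6.3794 = 25988.26 mm → 25.99 m.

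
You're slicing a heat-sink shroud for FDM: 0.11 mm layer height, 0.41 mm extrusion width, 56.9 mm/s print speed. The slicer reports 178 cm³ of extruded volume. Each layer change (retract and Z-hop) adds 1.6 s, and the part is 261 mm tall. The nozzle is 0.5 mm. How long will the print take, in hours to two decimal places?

Line area = 0.11 × 0.41, so 0.0451 mm².
Total extruded path = 178000/0.0451 = 3946784.9 mm.
Print-move time: 3946784.9 / 56.9 → 69363.5 s.
Layers = ⌈261/0.11⌉ = 2373.
Z-hop total = 2373 × 1.6 = 3796.8 s.
Total = 69363.5 + 3796.8 = 73160.3 s = 20.32 hours.

20.32 hours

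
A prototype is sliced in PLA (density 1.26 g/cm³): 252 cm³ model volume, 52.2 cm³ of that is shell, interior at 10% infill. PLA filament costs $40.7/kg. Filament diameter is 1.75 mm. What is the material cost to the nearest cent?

$3.70

Volume inside the shell: 252 − 52.2 → 199.8 cm³.
Deposited infill = 0.10 × 199.8, so 19.98 cm³.
Total printed volume: 52.2 + 19.98 → 72.18 cm³.
Mass = 72.18 × 1.26 = 90.9468 g.
Cost = 90.9468 g / 1000 × $40.7/kg = $3.70.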